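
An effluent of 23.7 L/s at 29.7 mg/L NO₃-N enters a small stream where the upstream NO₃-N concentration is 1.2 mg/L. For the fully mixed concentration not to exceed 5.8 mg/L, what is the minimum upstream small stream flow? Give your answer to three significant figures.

123 L/s

Set C_mix = 5.8: (Q·1.200 + 23.70·29.70) / (Q + 23.70) = 5.8
→ Q = 23.70·(29.70 − 5.8)/(5.8 − 1.200) = 123.1 L/s.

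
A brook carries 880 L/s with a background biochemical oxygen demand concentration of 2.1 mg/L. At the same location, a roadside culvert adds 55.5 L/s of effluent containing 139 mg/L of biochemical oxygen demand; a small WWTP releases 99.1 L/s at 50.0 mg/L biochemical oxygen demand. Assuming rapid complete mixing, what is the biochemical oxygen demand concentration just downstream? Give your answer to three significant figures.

Flow-weighted average: C = (880.0·2.100 + 55.50·139.0 + 99.10·50.00) / 1035 = 14520/1035 = 14.03 mg/L.

14.0 mg/L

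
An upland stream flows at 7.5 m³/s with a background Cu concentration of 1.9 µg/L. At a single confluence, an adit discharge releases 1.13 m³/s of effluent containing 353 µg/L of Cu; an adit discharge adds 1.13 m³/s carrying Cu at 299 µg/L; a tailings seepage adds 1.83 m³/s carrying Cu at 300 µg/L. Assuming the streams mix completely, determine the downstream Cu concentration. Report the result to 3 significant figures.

112 µg/L

Conservation of mass: C = (7.500·1.900 + 1.130·353.0 + 1.130·299.0 + 1.830·300.0) / 11.59 = 1300/11.59 = 112.2 µg/L.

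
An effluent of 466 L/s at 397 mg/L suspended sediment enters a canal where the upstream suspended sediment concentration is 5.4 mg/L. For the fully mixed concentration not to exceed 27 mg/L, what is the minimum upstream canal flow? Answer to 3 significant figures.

7980 L/s

Set C_mix = 27: (Q·5.400 + 466.0·397.0) / (Q + 466.0) = 27
→ Q = 466.0·(397.0 − 27)/(27 − 5.400) = 7982 L/s.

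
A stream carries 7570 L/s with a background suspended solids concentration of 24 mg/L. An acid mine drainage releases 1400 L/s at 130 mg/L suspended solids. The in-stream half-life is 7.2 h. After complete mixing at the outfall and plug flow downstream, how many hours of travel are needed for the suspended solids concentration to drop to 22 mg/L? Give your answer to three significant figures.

After mixing, C = (7570·24.00 + 1400·130.0) / 8970 = 363700/8970 = 40.54 mg/L.
Half-life 7.2 h → k = ln 2 / 7.2 = 0.09627 h⁻¹ = 2.310 d⁻¹.
40.54·exp(−k·t) = 22 → t = ln(40.54/22)/k = 22860 s = 6.350 h.

6.35 h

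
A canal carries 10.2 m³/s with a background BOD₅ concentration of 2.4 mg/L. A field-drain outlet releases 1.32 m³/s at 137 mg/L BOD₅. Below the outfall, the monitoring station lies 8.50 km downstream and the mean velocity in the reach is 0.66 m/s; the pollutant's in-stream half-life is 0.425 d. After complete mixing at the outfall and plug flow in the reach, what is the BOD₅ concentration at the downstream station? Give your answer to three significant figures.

14.0 mg/L

Mass balance: C = (10.20·2.400 + 1.320·137.0) / 11.52 = 205.3/11.52 = 17.82 mg/L.
Travel time t = 8.50·1000 / 0.66 = 12880 s = 3.577 h.
Half-life 0.425 d → k = ln 2 / 0.425 = 1.631 d⁻¹.
Applying C = C₀e^(−kt): 17.82 × 0.7842 = 13.98 mg/L.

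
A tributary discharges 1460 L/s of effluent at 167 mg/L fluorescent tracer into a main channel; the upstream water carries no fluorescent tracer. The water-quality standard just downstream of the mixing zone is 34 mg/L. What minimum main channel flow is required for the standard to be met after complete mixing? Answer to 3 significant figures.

Set C_mix = 34: (Q·0 + 1460·167.0) / (Q + 1460) = 34
→ Q = 1460·(167.0 − 34)/(34 − 0) = 5711 L/s.

5710 L/s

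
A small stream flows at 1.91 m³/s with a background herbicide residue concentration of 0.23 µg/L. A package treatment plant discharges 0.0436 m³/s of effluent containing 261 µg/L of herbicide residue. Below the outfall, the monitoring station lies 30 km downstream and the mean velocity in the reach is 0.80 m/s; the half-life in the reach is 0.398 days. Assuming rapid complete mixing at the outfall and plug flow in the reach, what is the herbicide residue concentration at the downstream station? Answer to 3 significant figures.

2.84 µg/L

Flow-weighted average: C = (1.910·0.2300 + 0.04360·261.0) / 1.954 = 11.82/1.954 = 6.050 µg/L.
Travel time t = 30·1000 / 0.80 = 37500 s = 10.42 h.
Half-life 0.398 d → k = ln 2 / 0.398 = 1.742 d⁻¹.
Applying C = C₀e^(−kt): 6.050 × 0.4696 = 2.841 µg/L.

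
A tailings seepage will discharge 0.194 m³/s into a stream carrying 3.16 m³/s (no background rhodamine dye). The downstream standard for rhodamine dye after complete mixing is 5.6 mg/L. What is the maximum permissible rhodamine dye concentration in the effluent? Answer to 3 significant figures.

At the limit, (Qr·Cr + Qe·Cₑ)/(Qr + Qe) = 5.6:
Cₑ = (3.354·5.6 − 3.160·0) / 0.1940 = 96.82 mg/L.

96.8 mg/L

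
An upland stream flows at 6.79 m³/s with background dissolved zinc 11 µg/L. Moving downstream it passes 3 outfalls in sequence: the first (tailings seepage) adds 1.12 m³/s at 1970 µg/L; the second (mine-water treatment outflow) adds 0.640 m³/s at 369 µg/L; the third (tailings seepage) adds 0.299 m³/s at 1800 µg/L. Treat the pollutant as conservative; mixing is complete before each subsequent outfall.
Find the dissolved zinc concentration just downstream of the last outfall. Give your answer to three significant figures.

345 µg/L

Outfall 1: combined Q = 7.910 m³/s; C = (6.790·11.00 + 1.120·1970)/7.910 = 288.4 µg/L.
Outfall 2: combined Q = 8.550 m³/s; C = (7.910·288.4 + 0.6400·369.0)/8.550 = 294.4 µg/L.
Outfall 3: combined Q = 8.849 m³/s; C = (8.550·294.4 + 0.2990·1800)/8.849 = 345.3 µg/L.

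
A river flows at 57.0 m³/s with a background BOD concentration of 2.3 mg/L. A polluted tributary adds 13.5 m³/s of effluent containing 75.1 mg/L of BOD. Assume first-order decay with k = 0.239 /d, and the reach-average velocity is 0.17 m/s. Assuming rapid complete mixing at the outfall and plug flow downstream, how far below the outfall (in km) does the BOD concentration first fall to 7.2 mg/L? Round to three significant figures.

50.0 km

After mixing, C = (57.00·2.300 + 13.50·75.10) / 70.50 = 1145/70.50 = 16.24 mg/L.
Set 16.24·exp(−k·t) = 7.2 → t = ln(16.24/7.2)/k = 294100 s = 81.68 h.
Distance = v·t = 0.17·294100 = 49990 m = 49.99 km.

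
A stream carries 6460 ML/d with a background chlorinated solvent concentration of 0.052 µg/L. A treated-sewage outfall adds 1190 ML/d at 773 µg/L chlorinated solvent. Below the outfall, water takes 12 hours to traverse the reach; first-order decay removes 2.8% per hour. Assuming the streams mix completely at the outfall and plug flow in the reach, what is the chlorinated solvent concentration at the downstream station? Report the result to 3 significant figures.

Mass balance: C = (6460·0.05200 + 1190·773.0) / 7650 = 920200/7650 = 120.3 µg/L.
2.8%/h lost → k = −ln(1 − 0.028) = 0.02840 h⁻¹.
After decay, C = 120.3 × e^(−kt) = 120.3 × 0.7112 = 85.55 µg/L.

85.5 µg/L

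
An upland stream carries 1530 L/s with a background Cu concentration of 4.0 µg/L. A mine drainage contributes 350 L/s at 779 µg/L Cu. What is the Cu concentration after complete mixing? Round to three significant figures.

After mixing, C = (1530·4.000 + 350.0·779.0) / 1880 = 278800/1880 = 148.3 µg/L.

148 µg/L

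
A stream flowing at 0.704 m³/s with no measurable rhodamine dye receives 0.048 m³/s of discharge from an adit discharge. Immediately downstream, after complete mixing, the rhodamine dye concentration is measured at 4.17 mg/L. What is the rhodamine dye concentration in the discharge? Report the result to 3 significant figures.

Mass balance: 0.7040·0 + 0.04800·Cₑ = 0.7520·4.170
→ Cₑ = (0.7520·4.170 − 0.7040·0) / 0.04800 = 65.33 mg/L.

65.3 mg/L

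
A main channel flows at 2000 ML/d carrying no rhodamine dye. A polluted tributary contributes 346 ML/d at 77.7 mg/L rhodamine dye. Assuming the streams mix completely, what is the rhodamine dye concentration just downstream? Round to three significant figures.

Conservation of mass: C = (2000·0 + 346.0·77.70) / 2346 = 26880/2346 = 11.46 mg/L.

11.5 mg/L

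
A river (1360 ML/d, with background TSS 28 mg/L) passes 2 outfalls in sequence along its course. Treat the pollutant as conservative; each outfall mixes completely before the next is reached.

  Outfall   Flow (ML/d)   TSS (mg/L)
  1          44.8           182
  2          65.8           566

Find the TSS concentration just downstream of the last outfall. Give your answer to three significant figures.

56.8 mg/L

Below outfall 1: Q → 1405 ML/d, C = (1360·28.00 + 44.80·182.0)/1405 = 32.91 mg/L.
Below outfall 2: Q → 1471 ML/d, C = (1405·32.91 + 65.80·566.0)/1471 = 56.76 mg/L.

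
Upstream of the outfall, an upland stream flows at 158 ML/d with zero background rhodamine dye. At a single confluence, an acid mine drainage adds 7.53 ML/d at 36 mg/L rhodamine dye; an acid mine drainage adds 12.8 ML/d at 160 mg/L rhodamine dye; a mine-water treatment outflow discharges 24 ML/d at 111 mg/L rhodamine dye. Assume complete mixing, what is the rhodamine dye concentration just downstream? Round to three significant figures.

Mass balance: C = (158.0·0 + 7.530·36.00 + 12.80·160.0 + 24.00·111.0) / 202.3 = 4983/202.3 = 24.63 mg/L.

24.6 mg/L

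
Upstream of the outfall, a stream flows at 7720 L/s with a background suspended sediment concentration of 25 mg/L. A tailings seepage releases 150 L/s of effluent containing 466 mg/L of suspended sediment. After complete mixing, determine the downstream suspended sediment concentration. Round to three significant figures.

33.4 mg/L

Flow-weighted average: C = (7720·25.00 + 150.0·466.0) / 7870 = 262900/7870 = 33.41 mg/L.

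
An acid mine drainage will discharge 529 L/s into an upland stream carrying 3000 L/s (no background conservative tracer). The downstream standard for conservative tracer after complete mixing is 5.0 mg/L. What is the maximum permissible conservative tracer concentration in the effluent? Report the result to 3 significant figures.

33.4 mg/L

At the limit, (Qr·Cr + Qe·Cₑ)/(Qr + Qe) = 5.0:
Cₑ = (3529·5.0 − 3000·0) / 529.0 = 33.36 mg/L.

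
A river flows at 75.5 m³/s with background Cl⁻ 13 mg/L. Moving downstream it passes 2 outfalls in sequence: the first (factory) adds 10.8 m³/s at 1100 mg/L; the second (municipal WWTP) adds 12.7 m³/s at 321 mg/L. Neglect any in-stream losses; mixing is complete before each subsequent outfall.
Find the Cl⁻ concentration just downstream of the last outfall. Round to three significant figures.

Below outfall 1: Q → 86.30 m³/s, C = (75.50·13.00 + 10.80·1100)/86.30 = 149.0 mg/L.
Below outfall 2: Q → 99.00 m³/s, C = (86.30·149.0 + 12.70·321.0)/99.00 = 171.1 mg/L.

171 mg/L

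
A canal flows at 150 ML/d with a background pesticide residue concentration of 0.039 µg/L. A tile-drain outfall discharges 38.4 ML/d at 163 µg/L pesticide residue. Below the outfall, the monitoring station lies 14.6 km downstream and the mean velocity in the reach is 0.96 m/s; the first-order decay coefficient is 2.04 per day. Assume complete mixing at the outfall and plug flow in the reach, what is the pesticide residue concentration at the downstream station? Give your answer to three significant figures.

23.2 µg/L

Mass balance: C = (150.0·0.03900 + 38.40·163.0) / 188.4 = 6265/188.4 = 33.25 µg/L.
Travel time t = 14.6·1000 / 0.96 = 15210 s = 4.225 h.
After decay, C = 33.25 × e^(−kt) = 33.25 × 0.6983 = 23.22 µg/L.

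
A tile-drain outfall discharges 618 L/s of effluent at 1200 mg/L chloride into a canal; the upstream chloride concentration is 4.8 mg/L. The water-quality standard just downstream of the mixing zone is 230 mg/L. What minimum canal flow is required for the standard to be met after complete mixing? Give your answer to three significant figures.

Set C_mix = 230: (Q·4.800 + 618.0·1200) / (Q + 618.0) = 230
→ Q = 618.0·(1200 − 230)/(230 − 4.800) = 2662 L/s.

2660 L/s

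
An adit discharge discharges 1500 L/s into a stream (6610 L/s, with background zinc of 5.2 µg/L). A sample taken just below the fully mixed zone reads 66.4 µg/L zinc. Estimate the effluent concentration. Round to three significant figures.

336 µg/L

Mass balance: 6610·5.200 + 1500·Cₑ = 8110·66.40
→ Cₑ = (8110·66.40 − 6610·5.200) / 1500 = 336.1 µg/L.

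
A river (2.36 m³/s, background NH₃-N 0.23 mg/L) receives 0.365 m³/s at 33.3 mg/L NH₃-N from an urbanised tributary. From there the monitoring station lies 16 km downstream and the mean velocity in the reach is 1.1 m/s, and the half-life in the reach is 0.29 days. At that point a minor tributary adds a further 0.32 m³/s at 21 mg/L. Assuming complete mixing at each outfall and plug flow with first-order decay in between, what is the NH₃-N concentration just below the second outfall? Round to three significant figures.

5.00 mg/L

Conservation of mass: C = (2.360·0.2300 + 0.3650·33.30) / 2.725 = 12.70/2.725 = 4.660 mg/L; combined flow 2.725 m³/s.
Travel time t = 16·1000 / 1.1 = 14550 s = 4.040 h.
Half-life 0.29 d → k = ln 2 / 0.29 = 2.390 d⁻¹.
Decay over the reach: 4.660·exp(−kt) = 4.660·0.6687 = 3.116 mg/L.
Second outfall: C = (2.725·3.116 + 0.3200·21.00)/3.045 = 4.995 mg/L.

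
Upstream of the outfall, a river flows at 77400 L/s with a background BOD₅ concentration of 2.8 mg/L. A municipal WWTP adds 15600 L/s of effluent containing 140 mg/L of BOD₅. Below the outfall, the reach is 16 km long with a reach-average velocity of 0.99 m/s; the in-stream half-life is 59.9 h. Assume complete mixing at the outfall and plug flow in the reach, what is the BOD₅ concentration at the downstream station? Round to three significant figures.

24.5 mg/L

Flow-weighted average: C = (77400·2.800 + 15600·140.0) / 93000 = 2401000/93000 = 25.81 mg/L.
Travel time t = 16·1000 / 0.99 = 16160 s = 4.489 h.
Half-life 59.9 h → k = ln 2 / 59.9 = 0.01157 h⁻¹ = 0.2777 d⁻¹.
After decay, C = 25.81 × e^(−kt) = 25.81 × 0.9494 = 24.51 mg/L.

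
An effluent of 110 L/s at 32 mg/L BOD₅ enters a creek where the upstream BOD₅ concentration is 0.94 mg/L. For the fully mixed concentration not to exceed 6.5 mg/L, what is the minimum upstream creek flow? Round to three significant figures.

504 L/s

Set C_mix = 6.5: (Q·0.9400 + 110.0·32.00) / (Q + 110.0) = 6.5
→ Q = 110.0·(32.00 − 6.5)/(6.5 − 0.9400) = 504.5 L/s.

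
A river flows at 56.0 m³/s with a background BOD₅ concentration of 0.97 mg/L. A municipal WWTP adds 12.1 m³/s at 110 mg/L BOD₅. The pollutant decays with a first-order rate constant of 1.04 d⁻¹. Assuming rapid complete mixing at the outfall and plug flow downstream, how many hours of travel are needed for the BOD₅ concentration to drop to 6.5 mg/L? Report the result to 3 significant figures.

Mixed concentration C = ΣQC/ΣQ = (56.00·0.9700 + 12.10·110.0) / 68.10 = 1385/68.10 = 20.34 mg/L.
20.34·exp(−k·t) = 6.5 → t = ln(20.34/6.5)/k = 94780 s = 26.33 h.

26.3 h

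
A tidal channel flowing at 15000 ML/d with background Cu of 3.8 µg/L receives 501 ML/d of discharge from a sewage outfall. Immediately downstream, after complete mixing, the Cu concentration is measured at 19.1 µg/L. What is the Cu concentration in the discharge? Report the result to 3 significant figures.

477 µg/L

Mass balance: 15000·3.800 + 501.0·Cₑ = 15500·19.10
→ Cₑ = (15500·19.10 − 15000·3.800) / 501.0 = 477.2 µg/L.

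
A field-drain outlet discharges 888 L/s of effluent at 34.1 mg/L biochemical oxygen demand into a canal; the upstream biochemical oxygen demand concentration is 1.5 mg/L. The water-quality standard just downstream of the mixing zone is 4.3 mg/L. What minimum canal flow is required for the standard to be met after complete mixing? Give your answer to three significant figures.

Set C_mix = 4.3: (Q·1.500 + 888.0·34.10) / (Q + 888.0) = 4.3
→ Q = 888.0·(34.10 − 4.3)/(4.3 − 1.500) = 9451 L/s.

9450 L/s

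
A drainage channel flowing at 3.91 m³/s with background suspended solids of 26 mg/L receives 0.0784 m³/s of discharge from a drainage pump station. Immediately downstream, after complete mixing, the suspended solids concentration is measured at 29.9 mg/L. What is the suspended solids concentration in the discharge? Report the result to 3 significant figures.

Mass balance: 3.910·26.00 + 0.07840·Cₑ = 3.988·29.90
→ Cₑ = (3.988·29.90 − 3.910·26.00) / 0.07840 = 224.4 mg/L.

224 mg/L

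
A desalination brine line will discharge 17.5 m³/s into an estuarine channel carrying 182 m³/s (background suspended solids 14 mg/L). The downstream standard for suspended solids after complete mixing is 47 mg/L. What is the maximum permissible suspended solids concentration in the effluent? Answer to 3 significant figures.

At the limit, (Qr·Cr + Qe·Cₑ)/(Qr + Qe) = 47:
Cₑ = (199.5·47 − 182.0·14.00) / 17.50 = 390.2 mg/L.

390 mg/L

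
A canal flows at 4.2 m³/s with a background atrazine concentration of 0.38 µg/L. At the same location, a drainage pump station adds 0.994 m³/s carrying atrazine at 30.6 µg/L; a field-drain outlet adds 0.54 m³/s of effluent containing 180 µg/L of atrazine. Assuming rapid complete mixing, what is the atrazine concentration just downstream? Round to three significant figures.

Mixed concentration C = ΣQC/ΣQ = (4.200·0.3800 + 0.9940·30.60 + 0.5400·180.0) / 5.734 = 129.2/5.734 = 22.53 µg/L.

22.5 µg/L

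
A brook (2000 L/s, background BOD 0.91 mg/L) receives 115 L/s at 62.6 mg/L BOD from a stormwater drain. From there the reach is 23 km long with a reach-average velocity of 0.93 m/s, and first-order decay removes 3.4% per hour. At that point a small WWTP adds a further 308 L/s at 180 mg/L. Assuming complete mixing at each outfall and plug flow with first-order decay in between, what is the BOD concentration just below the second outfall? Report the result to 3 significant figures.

25.8 mg/L

After mixing, C = (2000·0.9100 + 115.0·62.60) / 2115 = 9019/2115 = 4.264 mg/L; combined flow 2115 L/s.
Travel time t = 23·1000 / 0.93 = 24730 s = 6.870 h.
3.4%/h lost → k = −ln(1 − 0.034) = 0.03459 h⁻¹.
Applying C = C₀e^(−kt): 4.264 × 0.7885 = 3.362 mg/L.
Second outfall: C = (2115·3.362 + 308.0·180.0)/2423 = 25.82 mg/L.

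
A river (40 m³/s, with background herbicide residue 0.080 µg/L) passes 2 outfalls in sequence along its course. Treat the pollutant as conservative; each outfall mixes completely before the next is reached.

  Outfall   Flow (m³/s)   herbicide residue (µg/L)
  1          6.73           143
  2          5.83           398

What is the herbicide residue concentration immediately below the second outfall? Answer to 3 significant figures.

Below outfall 1: Q → 46.73 m³/s, C = (40.00·0.08000 + 6.730·143.0)/46.73 = 20.66 µg/L.
Below outfall 2: Q → 52.56 m³/s, C = (46.73·20.66 + 5.830·398.0)/52.56 = 62.52 µg/L.

62.5 µg/L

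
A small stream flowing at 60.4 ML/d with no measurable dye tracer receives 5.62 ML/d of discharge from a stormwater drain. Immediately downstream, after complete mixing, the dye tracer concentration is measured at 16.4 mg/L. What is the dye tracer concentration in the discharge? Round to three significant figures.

Mass balance: 60.40·0 + 5.620·Cₑ = 66.02·16.40
→ Cₑ = (66.02·16.40 − 60.40·0) / 5.620 = 192.7 mg/L.

193 mg/L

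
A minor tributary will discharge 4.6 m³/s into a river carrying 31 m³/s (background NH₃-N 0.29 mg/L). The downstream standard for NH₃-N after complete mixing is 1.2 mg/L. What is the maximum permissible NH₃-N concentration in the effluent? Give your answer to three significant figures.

7.33 mg/L

At the limit, (Qr·Cr + Qe·Cₑ)/(Qr + Qe) = 1.2:
Cₑ = (35.60·1.2 − 31.00·0.2900) / 4.600 = 7.333 mg/L.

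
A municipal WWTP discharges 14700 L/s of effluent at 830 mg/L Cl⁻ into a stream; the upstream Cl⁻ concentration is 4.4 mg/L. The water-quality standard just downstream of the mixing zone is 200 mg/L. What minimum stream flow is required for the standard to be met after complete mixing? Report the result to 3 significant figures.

47300 L/s

Set C_mix = 200: (Q·4.400 + 14700·830.0) / (Q + 14700) = 200
→ Q = 14700·(830.0 − 200)/(200 − 4.400) = 47350 L/s.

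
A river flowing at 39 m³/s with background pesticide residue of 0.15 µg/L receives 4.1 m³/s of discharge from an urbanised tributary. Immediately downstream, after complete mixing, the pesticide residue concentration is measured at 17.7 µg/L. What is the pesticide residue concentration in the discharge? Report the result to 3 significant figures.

Mass balance: 39.00·0.1500 + 4.100·Cₑ = 43.10·17.70
→ Cₑ = (43.10·17.70 − 39.00·0.1500) / 4.100 = 184.6 µg/L.

185 µg/L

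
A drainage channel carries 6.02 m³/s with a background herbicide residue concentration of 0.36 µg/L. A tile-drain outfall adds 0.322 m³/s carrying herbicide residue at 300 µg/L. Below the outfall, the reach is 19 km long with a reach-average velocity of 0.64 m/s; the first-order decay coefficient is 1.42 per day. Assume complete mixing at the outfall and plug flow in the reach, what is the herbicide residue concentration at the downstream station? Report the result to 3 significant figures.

After mixing, C = (6.020·0.3600 + 0.3220·300.0) / 6.342 = 98.77/6.342 = 15.57 µg/L.
Travel time t = 19·1000 / 0.64 = 29690 s = 8.247 h.
Decay over the reach: 15.57·exp(−kt) = 15.57·0.6139 = 9.561 µg/L.

9.56 µg/L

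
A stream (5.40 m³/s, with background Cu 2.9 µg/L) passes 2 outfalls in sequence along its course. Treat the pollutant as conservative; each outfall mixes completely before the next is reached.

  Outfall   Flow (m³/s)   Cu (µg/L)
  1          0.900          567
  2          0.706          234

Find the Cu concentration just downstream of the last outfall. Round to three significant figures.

Outfall 1: combined Q = 6.300 m³/s; C = (5.400·2.900 + 0.9000·567.0)/6.300 = 83.49 µg/L.
Outfall 2: combined Q = 7.006 m³/s; C = (6.300·83.49 + 0.7060·234.0)/7.006 = 98.65 µg/L.

98.7 µg/L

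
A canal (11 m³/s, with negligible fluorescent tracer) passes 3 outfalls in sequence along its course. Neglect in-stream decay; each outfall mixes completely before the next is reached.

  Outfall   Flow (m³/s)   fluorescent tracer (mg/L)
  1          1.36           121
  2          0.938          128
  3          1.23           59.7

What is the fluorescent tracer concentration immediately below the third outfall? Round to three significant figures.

Outfall 1: combined Q = 12.36 m³/s; C = (11.00·0 + 1.360·121.0)/12.36 = 13.31 mg/L.
Outfall 2: combined Q = 13.30 m³/s; C = (12.36·13.31 + 0.9380·128.0)/13.30 = 21.40 mg/L.
Outfall 3: combined Q = 14.53 m³/s; C = (13.30·21.40 + 1.230·59.70)/14.53 = 24.65 mg/L.

24.6 mg/L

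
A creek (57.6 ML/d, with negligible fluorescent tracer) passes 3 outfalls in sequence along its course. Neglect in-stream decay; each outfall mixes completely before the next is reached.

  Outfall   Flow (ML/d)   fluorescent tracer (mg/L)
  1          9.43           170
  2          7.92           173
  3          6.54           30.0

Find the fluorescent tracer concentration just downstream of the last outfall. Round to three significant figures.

After outfall 1: Q = 57.60 + 9.430 = 67.03 ML/d; C = (57.60·0 + 9.430·170.0)/67.03 = 23.92 mg/L.
After outfall 2: Q = 67.03 + 7.920 = 74.95 ML/d; C = (67.03·23.92 + 7.920·173.0)/74.95 = 39.67 mg/L.
After outfall 3: Q = 74.95 + 6.540 = 81.49 ML/d; C = (74.95·39.67 + 6.540·30.00)/81.49 = 38.89 mg/L.

38.9 mg/L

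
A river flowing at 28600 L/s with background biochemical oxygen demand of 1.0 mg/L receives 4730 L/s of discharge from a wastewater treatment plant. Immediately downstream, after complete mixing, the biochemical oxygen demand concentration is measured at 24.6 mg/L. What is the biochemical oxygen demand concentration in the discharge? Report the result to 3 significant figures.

167 mg/L

Mass balance: 28600·1.000 + 4730·Cₑ = 33330·24.60
→ Cₑ = (33330·24.60 − 28600·1.000) / 4730 = 167.3 mg/L.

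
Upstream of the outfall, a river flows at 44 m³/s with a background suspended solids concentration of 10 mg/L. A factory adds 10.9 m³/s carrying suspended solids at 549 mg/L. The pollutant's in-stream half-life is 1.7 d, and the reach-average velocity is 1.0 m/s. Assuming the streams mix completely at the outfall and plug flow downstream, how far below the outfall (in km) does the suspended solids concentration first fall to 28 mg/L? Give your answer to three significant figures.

303 km

Flow-weighted average: C = (44.00·10.00 + 10.90·549.0) / 54.90 = 6424/54.90 = 117.0 mg/L.
Half-life 1.7 d → k = ln 2 / 1.7 = 0.4077 d⁻¹.
Set 117.0·exp(−k·t) = 28 → t = ln(117.0/28)/k = 303000 s = 84.18 h.
Distance = v·t = 1.0·303000 = 303000 m = 303.0 km.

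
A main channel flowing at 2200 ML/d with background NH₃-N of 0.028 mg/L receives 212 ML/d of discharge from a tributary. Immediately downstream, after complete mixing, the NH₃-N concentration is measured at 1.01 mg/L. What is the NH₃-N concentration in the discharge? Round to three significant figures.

11.2 mg/L

Mass balance: 2200·0.02800 + 212.0·Cₑ = 2412·1.010
→ Cₑ = (2412·1.010 − 2200·0.02800) / 212.0 = 11.20 mg/L.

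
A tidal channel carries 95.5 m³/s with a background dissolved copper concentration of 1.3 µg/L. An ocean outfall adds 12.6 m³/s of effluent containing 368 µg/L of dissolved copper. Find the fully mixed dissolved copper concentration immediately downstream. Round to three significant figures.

44.0 µg/L

Conservation of mass: C = (95.50·1.300 + 12.60·368.0) / 108.1 = 4761/108.1 = 44.04 µg/L.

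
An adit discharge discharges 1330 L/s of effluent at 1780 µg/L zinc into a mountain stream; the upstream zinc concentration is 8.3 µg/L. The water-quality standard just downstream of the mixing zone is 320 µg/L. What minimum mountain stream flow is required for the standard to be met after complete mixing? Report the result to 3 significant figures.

Set C_mix = 320: (Q·8.300 + 1330·1780) / (Q + 1330) = 320
→ Q = 1330·(1780 − 320)/(320 − 8.300) = 6230 L/s.

6230 L/s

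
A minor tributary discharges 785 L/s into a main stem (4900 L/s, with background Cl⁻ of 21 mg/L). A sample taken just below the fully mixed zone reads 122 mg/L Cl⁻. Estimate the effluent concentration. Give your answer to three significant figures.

752 mg/L

Mass balance: 4900·21.00 + 785.0·Cₑ = 5685·122.0
→ Cₑ = (5685·122.0 − 4900·21.00) / 785.0 = 752.4 mg/L.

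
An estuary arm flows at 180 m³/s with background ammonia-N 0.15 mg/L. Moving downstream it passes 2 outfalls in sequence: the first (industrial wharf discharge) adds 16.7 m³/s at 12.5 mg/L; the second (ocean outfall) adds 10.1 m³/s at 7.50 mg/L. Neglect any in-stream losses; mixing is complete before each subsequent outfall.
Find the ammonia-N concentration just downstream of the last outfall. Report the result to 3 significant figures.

Outfall 1: combined Q = 196.7 m³/s; C = (180.0·0.1500 + 16.70·12.50)/196.7 = 1.199 mg/L.
Outfall 2: combined Q = 206.8 m³/s; C = (196.7·1.199 + 10.10·7.500)/206.8 = 1.506 mg/L.

1.51 mg/L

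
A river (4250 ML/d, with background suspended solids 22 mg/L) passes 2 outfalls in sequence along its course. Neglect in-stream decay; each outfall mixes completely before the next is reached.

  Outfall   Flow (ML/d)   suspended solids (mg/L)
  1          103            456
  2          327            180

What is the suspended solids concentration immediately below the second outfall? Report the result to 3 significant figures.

Outfall 1: combined Q = 4353 ML/d; C = (4250·22.00 + 103.0·456.0)/4353 = 32.27 mg/L.
Outfall 2: combined Q = 4680 ML/d; C = (4353·32.27 + 327.0·180.0)/4680 = 42.59 mg/L.

42.6 mg/L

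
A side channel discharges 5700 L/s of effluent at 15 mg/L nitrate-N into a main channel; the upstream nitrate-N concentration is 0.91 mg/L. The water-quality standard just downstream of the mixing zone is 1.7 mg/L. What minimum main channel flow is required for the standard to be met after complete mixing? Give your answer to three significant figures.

96000 L/s

Set C_mix = 1.7: (Q·0.9100 + 5700·15.00) / (Q + 5700) = 1.7
→ Q = 5700·(15.00 − 1.7)/(1.7 − 0.9100) = 95960 L/s.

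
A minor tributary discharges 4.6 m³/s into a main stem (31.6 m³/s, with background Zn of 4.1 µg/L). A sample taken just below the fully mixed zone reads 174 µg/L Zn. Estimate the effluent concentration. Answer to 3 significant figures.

Mass balance: 31.60·4.100 + 4.600·Cₑ = 36.20·174.0
→ Cₑ = (36.20·174.0 − 31.60·4.100) / 4.600 = 1341 µg/L.

1340 µg/L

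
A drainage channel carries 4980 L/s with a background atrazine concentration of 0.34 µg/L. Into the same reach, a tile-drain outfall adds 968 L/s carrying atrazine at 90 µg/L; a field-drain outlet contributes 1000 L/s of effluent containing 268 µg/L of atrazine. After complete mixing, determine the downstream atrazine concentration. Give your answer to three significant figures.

Mass balance: C = (4980·0.3400 + 968.0·90.00 + 1000·268.0) / 6948 = 356800/6948 = 51.35 µg/L.

51.4 µg/L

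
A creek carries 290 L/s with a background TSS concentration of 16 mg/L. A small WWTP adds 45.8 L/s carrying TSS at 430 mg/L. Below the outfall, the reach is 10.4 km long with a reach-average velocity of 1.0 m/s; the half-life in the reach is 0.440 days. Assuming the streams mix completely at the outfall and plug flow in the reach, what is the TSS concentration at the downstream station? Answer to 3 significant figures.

59.9 mg/L

Mixed concentration C = ΣQC/ΣQ = (290.0·16.00 + 45.80·430.0) / 335.8 = 24330/335.8 = 72.47 mg/L.
Travel time t = 10.4·1000 / 1.0 = 10400 s = 2.889 h.
Half-life 0.440 d → k = ln 2 / 0.440 = 1.575 d⁻¹.
Decay over the reach: 72.47·exp(−kt) = 72.47·0.8273 = 59.95 mg/L.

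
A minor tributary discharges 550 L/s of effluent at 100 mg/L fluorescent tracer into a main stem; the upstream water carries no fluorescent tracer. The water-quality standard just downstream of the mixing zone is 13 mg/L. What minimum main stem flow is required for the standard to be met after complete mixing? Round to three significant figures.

Set C_mix = 13: (Q·0 + 550.0·100.0) / (Q + 550.0) = 13
→ Q = 550.0·(100.0 − 13)/(13 − 0) = 3681 L/s.

3680 L/s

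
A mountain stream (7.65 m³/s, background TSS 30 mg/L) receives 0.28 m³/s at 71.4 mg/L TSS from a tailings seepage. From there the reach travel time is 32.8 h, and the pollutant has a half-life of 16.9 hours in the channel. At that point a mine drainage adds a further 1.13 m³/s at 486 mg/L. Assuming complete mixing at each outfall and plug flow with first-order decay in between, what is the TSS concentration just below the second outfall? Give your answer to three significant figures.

Conservation of mass: C = (7.650·30.00 + 0.2800·71.40) / 7.930 = 249.5/7.930 = 31.46 mg/L; combined flow 7.930 m³/s.
Half-life 16.9 h → k = ln 2 / 16.9 = 0.04101 h⁻¹ = 0.9844 d⁻¹.
First-order decay: C = 31.46·exp(−k·t) = 31.46·0.2605 = 8.195 mg/L.
Second outfall: C = (7.930·8.195 + 1.130·486.0)/9.060 = 67.79 mg/L.

67.8 mg/L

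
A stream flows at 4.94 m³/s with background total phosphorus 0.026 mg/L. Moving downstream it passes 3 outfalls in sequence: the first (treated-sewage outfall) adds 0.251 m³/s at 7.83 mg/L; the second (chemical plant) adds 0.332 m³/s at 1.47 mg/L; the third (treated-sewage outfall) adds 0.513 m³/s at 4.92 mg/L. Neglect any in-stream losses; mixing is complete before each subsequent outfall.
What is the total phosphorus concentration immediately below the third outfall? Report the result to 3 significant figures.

0.846 mg/L

Below outfall 1: Q → 5.191 m³/s, C = (4.940·0.02600 + 0.2510·7.830)/5.191 = 0.4033 mg/L.
Below outfall 2: Q → 5.523 m³/s, C = (5.191·0.4033 + 0.3320·1.470)/5.523 = 0.4675 mg/L.
Below outfall 3: Q → 6.036 m³/s, C = (5.523·0.4675 + 0.5130·4.920)/6.036 = 0.8459 mg/L.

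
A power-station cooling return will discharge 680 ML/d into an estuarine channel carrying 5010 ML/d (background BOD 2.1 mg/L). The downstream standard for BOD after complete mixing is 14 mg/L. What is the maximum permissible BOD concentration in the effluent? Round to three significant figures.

At the limit, (Qr·Cr + Qe·Cₑ)/(Qr + Qe) = 14:
Cₑ = (5690·14 − 5010·2.100) / 680.0 = 101.7 mg/L.

102 mg/L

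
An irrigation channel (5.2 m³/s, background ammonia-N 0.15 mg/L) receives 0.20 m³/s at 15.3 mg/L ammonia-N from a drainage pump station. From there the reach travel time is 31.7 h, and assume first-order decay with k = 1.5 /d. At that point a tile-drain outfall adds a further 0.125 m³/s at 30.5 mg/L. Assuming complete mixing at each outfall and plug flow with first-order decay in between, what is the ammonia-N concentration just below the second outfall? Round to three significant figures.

Mixed concentration C = ΣQC/ΣQ = (5.200·0.1500 + 0.2000·15.30) / 5.400 = 3.840/5.400 = 0.7111 mg/L; combined flow 5.400 m³/s.
After decay, C = 0.7111 × e^(−kt) = 0.7111 × 0.1379 = 0.09806 mg/L.
Second outfall: C = (5.400·0.09806 + 0.1250·30.50)/5.525 = 0.7859 mg/L.

0.786 mg/L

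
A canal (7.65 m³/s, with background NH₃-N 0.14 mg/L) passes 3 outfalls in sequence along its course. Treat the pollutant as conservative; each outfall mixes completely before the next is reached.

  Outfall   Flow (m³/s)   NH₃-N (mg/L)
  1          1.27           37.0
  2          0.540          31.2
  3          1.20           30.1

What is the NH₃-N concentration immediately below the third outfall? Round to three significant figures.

Outfall 1: combined Q = 8.920 m³/s; C = (7.650·0.1400 + 1.270·37.00)/8.920 = 5.388 mg/L.
Outfall 2: combined Q = 9.460 m³/s; C = (8.920·5.388 + 0.5400·31.20)/9.460 = 6.861 mg/L.
Outfall 3: combined Q = 10.66 m³/s; C = (9.460·6.861 + 1.200·30.10)/10.66 = 9.477 mg/L.

9.48 mg/L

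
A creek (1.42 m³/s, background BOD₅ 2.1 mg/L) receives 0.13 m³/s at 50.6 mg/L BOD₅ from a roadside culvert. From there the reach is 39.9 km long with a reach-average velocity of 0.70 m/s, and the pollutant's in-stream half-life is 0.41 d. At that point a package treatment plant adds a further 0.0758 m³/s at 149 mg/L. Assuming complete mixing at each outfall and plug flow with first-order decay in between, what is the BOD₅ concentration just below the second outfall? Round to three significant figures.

Mass balance: C = (1.420·2.100 + 0.1300·50.60) / 1.550 = 9.560/1.550 = 6.168 mg/L; combined flow 1.550 m³/s.
Travel time t = 39.9·1000 / 0.70 = 57000 s = 15.83 h.
Half-life 0.41 d → k = ln 2 / 0.41 = 1.691 d⁻¹.
Decay over the reach: 6.168·exp(−kt) = 6.168·0.3278 = 2.022 mg/L.
Second outfall: C = (1.550·2.022 + 0.07580·149.0)/1.626 = 8.874 mg/L.

8.87 mg/L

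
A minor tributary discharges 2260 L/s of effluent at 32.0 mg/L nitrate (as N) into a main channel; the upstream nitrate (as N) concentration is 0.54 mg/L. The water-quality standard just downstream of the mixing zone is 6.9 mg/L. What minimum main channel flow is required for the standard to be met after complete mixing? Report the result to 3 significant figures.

Set C_mix = 6.9: (Q·0.5400 + 2260·32.00) / (Q + 2260) = 6.9
→ Q = 2260·(32.00 − 6.9)/(6.9 − 0.5400) = 8919 L/s.

8920 L/s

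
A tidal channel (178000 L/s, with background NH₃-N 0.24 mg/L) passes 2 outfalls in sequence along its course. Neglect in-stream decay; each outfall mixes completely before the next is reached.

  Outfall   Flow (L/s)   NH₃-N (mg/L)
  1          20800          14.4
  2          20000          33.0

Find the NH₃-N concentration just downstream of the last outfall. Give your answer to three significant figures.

4.58 mg/L

Outfall 1: combined Q = 198800 L/s; C = (178000·0.2400 + 20800·14.40)/198800 = 1.722 mg/L.
Outfall 2: combined Q = 218800 L/s; C = (198800·1.722 + 20000·33.00)/218800 = 4.581 mg/L.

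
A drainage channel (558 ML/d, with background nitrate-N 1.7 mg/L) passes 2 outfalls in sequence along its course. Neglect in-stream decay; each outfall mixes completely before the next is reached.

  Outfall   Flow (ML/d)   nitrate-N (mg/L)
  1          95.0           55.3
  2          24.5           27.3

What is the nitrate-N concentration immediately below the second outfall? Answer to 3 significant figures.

10.1 mg/L

After outfall 1: Q = 558.0 + 95.00 = 653.0 ML/d; C = (558.0·1.700 + 95.00·55.30)/653.0 = 9.498 mg/L.
After outfall 2: Q = 653.0 + 24.50 = 677.5 ML/d; C = (653.0·9.498 + 24.50·27.30)/677.5 = 10.14 mg/L.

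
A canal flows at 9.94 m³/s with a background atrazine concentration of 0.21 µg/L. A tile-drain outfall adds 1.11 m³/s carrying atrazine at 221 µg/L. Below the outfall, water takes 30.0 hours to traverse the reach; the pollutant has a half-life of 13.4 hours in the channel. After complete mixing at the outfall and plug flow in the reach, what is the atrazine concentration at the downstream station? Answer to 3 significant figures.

Mass balance: C = (9.940·0.2100 + 1.110·221.0) / 11.05 = 247.4/11.05 = 22.39 µg/L.
Half-life 13.4 h → k = ln 2 / 13.4 = 0.05173 h⁻¹ = 1.241 d⁻¹.
Applying C = C₀e^(−kt): 22.39 × 0.2119 = 4.743 µg/L.

4.74 µg/L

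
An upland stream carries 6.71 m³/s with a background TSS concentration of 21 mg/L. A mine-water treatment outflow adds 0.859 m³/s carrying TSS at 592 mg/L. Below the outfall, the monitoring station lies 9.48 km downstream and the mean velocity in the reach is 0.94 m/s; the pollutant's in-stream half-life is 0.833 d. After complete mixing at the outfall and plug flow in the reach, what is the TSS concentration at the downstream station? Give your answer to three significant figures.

Mass balance: C = (6.710·21.00 + 0.8590·592.0) / 7.569 = 649.4/7.569 = 85.80 mg/L.
Travel time t = 9.48·1000 / 0.94 = 10090 s = 2.801 h.
Half-life 0.833 d → k = ln 2 / 0.833 = 0.8321 d⁻¹.
Applying C = C₀e^(−kt): 85.80 × 0.9074 = 77.86 mg/L.

77.9 mg/L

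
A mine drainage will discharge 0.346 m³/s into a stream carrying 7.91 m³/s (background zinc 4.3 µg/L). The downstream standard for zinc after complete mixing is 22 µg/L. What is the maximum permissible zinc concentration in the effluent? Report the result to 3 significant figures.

At the limit, (Qr·Cr + Qe·Cₑ)/(Qr + Qe) = 22:
Cₑ = (8.256·22 − 7.910·4.300) / 0.3460 = 426.6 µg/L.

427 µg/L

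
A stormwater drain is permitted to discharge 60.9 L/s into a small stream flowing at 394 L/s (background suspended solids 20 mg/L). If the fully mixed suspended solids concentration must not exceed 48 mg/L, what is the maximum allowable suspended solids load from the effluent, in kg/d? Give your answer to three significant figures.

Mass balance at the limit: 394.0·20.00 + 60.90·Cₑ = 454.9·48 → Cₑ = 229.1 mg/L.
60.90 L/s = 0.06090 m³/s. Load = 0.06090 m³/s × 229.1 g/m³ × 86 400 s/d = 1206 kg/d.

1210 kg/d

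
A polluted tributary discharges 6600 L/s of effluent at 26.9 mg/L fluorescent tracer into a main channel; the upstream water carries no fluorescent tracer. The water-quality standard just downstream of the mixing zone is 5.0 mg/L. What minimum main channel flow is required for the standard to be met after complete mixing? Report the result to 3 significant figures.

28900 L/s

Set C_mix = 5.0: (Q·0 + 6600·26.90) / (Q + 6600) = 5.0
→ Q = 6600·(26.90 − 5.0)/(5.0 − 0) = 28910 L/s.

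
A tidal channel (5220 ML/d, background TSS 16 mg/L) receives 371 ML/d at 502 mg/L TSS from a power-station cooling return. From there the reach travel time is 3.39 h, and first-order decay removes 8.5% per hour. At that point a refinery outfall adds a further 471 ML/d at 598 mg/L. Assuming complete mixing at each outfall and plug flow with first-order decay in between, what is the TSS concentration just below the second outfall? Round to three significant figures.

79.4 mg/L

Mass balance: C = (5220·16.00 + 371.0·502.0) / 5591 = 269800/5591 = 48.25 mg/L; combined flow 5591 ML/d.
8.5%/h lost → k = −ln(1 − 0.085) = 0.08883 h⁻¹.
Applying C = C₀e^(−kt): 48.25 × 0.7400 = 35.70 mg/L.
At the second outfall, C = (5591·35.70 + 471.0·598.0) / (5591 + 471.0) = 79.39 mg/L.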